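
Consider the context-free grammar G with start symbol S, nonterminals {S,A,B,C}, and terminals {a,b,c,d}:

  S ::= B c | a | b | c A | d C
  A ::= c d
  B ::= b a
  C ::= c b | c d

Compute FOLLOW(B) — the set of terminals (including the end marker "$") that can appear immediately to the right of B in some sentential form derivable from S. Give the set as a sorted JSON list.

FIRST iteration:
round 1:
  A via A→c d: +{c}
  B via B→b a: +{b}
  C via C→c b: +{c}
  S via S→B c: +{b}
  S via S→a: +{a}
  S via S→c A: +{c}
  S via S→d C: +{d}
  FIRST(S)={a,b,c,d}  FIRST(A)={c}  FIRST(B)={b}  FIRST(C)={c}
round 2: done
  FIRST(S)={a,b,c,d}  FIRST(A)={c}  FIRST(B)={b}  FIRST(C)={c}

FOLLOW sets:
seed FOLLOW(S) with $
[1]
  S→B c: FOLLOW(B) ⊇ FIRST(c) = {c}; new: +{c}
  S→c A: FOLLOW(A) ⊇ FOLLOW(S) ⊇ {$}; new: +{$}
  S→d C: FOLLOW(C) ⊇ FOLLOW(S) ⊇ {$}; new: +{$}
  S: {$}  A: {$}  B: {c}  C: {$}
[2] done
  S: {$}  A: {$}  B: {c}  C: {$}

FOLLOW(B) = ["c"]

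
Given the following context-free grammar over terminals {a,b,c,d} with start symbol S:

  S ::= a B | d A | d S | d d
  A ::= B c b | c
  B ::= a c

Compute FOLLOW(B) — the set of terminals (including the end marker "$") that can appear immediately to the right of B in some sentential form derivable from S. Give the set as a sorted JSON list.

Compute FIRST by fixpoint:
pass 1:
  A via A→c: +{c}
  B via B→a c: +{a}
  S via S→a B: +{a}
  S via S→d A: +{d}
  FIRST(S)={a,d}  FIRST(A)={c}  FIRST(B)={a}
pass 2:
  A via A→B c b: +{a}
  FIRST(S)={a,d}  FIRST(A)={a,c}  FIRST(B)={a}
pass 3: (no change)
  FIRST(S)={a,d}  FIRST(A)={a,c}  FIRST(B)={a}

FOLLOW iteration:
initialize: $ ∈ FOLLOW(S)
round 1:
  A→B c b: FOLLOW(B) ⊇ FIRST(c) = {c}; new: +{c}
  S→a B: FOLLOW(B) ⊇ FOLLOW(S) ⊇ {$}; new: +{$}
  S→d A: FOLLOW(A) ⊇ FOLLOW(S) ⊇ {$}; new: +{$}
  FOLLOW[S]={$}  FOLLOW[A]={$}  FOLLOW[B]={$,c}
round 2: (no change)
  FOLLOW[S]={$}  FOLLOW[A]={$}  FOLLOW[B]={$,c}

FOLLOW(B) = ["$", "c"]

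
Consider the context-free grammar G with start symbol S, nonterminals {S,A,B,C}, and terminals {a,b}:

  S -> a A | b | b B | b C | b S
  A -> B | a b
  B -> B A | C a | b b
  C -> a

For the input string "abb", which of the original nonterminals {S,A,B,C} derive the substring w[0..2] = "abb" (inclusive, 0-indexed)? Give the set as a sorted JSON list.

Convert to CNF:
  S -> T0 A | T1 B | T1 C | T1 S | b
  A -> B A | C T0 | T0 T1 | T1 T1
  B -> B A | C T0 | T1 T1
  C -> a
  T0 -> a
  T1 -> b

CYK fill — only the sub-triangle for w[0..2]:
  cell(0,0) a: {C,T0}  orig:{C}
  cell(1,1) b: {S,T1}  orig:{S}
  cell(2,2) b: {S,T1}  orig:{S}
  cell(0,1) ab: {A}
  cell(1,2) bb: {A,B,S}
  cell(0,2) abb: {S}

Original NTs in T[0,2] deriving "abb": ["S"]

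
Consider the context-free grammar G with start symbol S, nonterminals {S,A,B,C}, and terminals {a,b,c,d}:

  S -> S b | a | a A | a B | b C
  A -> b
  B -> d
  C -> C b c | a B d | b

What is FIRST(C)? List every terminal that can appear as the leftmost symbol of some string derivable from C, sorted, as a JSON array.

FIRST sets, iterate to fixpoint:
round 1:
  A via A→b: +{b}
  B via B→d: +{d}
  C via C→a B d: +{a}
  C via C→b: +{b}
  S via S→a: +{a}
  S via S→b C: +{b}
  FIRST(S)={a,b}  FIRST(A)={b}  FIRST(B)={d}  FIRST(C)={a,b}
round 2: (no change)
  FIRST(S)={a,b}  FIRST(A)={b}  FIRST(B)={d}  FIRST(C)={a,b}

FIRST(C) = ["a", "b"]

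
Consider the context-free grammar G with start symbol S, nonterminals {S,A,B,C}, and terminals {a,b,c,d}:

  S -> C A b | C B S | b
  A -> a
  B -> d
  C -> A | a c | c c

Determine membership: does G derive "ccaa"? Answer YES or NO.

CNF form of G:
  S -> C X3 | C X4 | b
  A -> a
  B -> d
  C -> T0 T1 | T1 T1 | a
  T0 -> a
  T1 -> c
  T2 -> b
  X3 -> A T2
  X4 -> B S

Fill CYK table bottom-up:
  [0..0]={T1}  "c"  orig:{}
  [1..1]={T1}  "c"  orig:{}
  [2..2]={A,C,T0}  "a"  orig:{A,C}
  [3..3]={A,C,T0}  "a"  orig:{A,C}
  [0..1]={C}  "cc"
  [1..2]=∅  "ca"
  [2..3]=∅  "aa"
  [0..2]=∅  "cca"
  [1..3]=∅  "caa"
  [0..3]=∅  "ccaa"

S ∉ T[0,3] ⇒ NO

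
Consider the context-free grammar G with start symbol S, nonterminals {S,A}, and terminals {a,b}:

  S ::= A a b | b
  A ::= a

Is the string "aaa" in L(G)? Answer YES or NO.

Convert to CNF:
  S -> A X2 | b
  A -> a
  T0 -> a
  T1 -> b
  X2 -> T0 T1

Fill CYK table bottom-up:
  cell(0,0) a: {A,T0}  orig:{A}
  cell(1,1) a: {A,T0}  orig:{A}
  cell(2,2) a: {A,T0}  orig:{A}
  cell(0,1) aa: ∅
  cell(1,2) aa: ∅
  cell(0,2) aaa: ∅

S ∉ T[0,2] ⇒ NO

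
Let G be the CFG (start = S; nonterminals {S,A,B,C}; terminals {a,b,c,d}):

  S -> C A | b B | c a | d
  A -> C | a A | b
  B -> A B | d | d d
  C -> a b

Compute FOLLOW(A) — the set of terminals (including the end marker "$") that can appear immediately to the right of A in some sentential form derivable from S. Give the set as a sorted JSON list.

FIRST iteration:
[1]
  A via A→a A: +{a}
  A via A→b: +{b}
  B via B→A B: +{a,b}
  B via B→d: +{d}
  C via C→a b: +{a}
  S via S→C A: +{a}
  S via S→b B: +{b}
  S via S→c a: +{c}
  S via S→d: +{d}
  FIRST[S]={a,b,c,d}  FIRST[A]={a,b}  FIRST[B]={a,b,d}  FIRST[C]={a}
[2] done
  FIRST[S]={a,b,c,d}  FIRST[A]={a,b}  FIRST[B]={a,b,d}  FIRST[C]={a}

Compute FOLLOW by fixpoint:
FOLLOW(S) := {$}
pass 1:
  B→A B: FOLLOW(A) ⊇ FIRST(B) = {a,b,d}; new: +{a,b,d}
  S→C A: FOLLOW(C) ⊇ FIRST(A) = {a,b}; new: +{a,b}
  S→C A: FOLLOW(A) ⊇ FOLLOW(S) ⊇ {$}; new: +{$}
  S→b B: FOLLOW(B) ⊇ FOLLOW(S) ⊇ {$}; new: +{$}
  FOLLOW(S)={$}  FOLLOW(A)={$,a,b,d}  FOLLOW(B)={$}  FOLLOW(C)={a,b}
pass 2:
  A→C: FOLLOW(C) ⊇ FOLLOW(A) ⊇ {$,a,b,d}; new: +{$,d}
  FOLLOW(S)={$}  FOLLOW(A)={$,a,b,d}  FOLLOW(B)={$}  FOLLOW(C)={$,a,b,d}
pass 3: — fixpoint
  FOLLOW(S)={$}  FOLLOW(A)={$,a,b,d}  FOLLOW(B)={$}  FOLLOW(C)={$,a,b,d}

FOLLOW(A) = ["$", "a", "b", "d"]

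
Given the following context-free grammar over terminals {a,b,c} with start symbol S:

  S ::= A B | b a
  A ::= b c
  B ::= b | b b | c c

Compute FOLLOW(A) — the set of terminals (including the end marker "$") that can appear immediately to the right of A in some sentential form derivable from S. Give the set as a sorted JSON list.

Compute FIRST by fixpoint:
round 1:
  A via A→b c: +{b}
  B via B→b: +{b}
  B via B→c c: +{c}
  S via S→A B: +{b}
  FIRST(S)={b}  FIRST(A)={b}  FIRST(B)={b,c}
round 2: — fixpoint
  FIRST(S)={b}  FIRST(A)={b}  FIRST(B)={b,c}

FOLLOW iteration:
FOLLOW(S) := {$}
pass 1:
  S→A B: FOLLOW(A) ⊇ FIRST(B) = {b,c}; new: +{b,c}
  S→A B: FOLLOW(B) ⊇ FOLLOW(S) ⊇ {$}; new: +{$}
  FOLLOW(S)={$}  FOLLOW(A)={b,c}  FOLLOW(B)={$}
pass 2: done
  FOLLOW(S)={$}  FOLLOW(A)={b,c}  FOLLOW(B)={$}

FOLLOW(A) = ["b", "c"]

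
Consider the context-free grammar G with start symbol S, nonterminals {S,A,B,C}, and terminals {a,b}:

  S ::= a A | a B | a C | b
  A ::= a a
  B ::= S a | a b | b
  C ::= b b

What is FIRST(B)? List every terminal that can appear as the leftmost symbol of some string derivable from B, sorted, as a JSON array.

FIRST iteration:
[1]
  A via A→a a: +{a}
  B via B→a b: +{a}
  B via B→b: +{b}
  C via C→b b: +{b}
  S via S→a A: +{a}
  S via S→b: +{b}
  FIRST[S]={a,b}  FIRST[A]={a}  FIRST[B]={a,b}  FIRST[C]={b}
[2] (no change)
  FIRST[S]={a,b}  FIRST[A]={a}  FIRST[B]={a,b}  FIRST[C]={b}

FIRST(B) = ["a", "b"]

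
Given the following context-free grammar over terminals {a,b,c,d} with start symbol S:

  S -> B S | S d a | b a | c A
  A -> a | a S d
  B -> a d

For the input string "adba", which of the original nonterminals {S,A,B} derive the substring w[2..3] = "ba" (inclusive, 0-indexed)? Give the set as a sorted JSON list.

CNF form of G:
  S -> B S | S X5 | T2 T0 | T3 A
  A -> T0 X4 | a
  B -> T0 T1
  T0 -> a
  T1 -> d
  T2 -> b
  T3 -> c
  X4 -> S T1
  X5 -> T1 T0

Fill CYK table bottom-up, restricted to cells inside w[2..3]:
  T[2,2] 'b' = {T2}  orig:{}
  T[3,3] 'a' = {A,T0}  orig:{A}
  T[2,3] 'ba' = {S}

Original NTs in T[2,3] deriving "ba": ["S"]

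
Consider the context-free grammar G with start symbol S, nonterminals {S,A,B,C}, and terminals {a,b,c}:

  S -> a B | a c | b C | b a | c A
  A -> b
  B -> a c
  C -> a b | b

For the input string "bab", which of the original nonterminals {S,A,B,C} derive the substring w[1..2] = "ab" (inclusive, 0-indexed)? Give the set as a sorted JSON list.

CNF form of G:
  S -> T0 B | T0 T1 | T1 A | T2 C | T2 T0
  A -> b
  B -> T0 T1
  C -> T0 T2 | b
  T0 -> a
  T1 -> c
  T2 -> b

CYK fill, restricted to cells inside w[1..2]:
  [1..1]={T0}  "a"  orig:{}
  [2..2]={A,C,T2}  "b"  orig:{A,C}
  [1..2]={C}  "ab"

Original NTs in T[1,2] deriving "ab": ["C"]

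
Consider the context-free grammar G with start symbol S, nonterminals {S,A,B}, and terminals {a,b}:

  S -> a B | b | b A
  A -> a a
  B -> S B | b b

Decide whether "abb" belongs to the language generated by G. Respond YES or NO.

CNF form of G:
  S -> T0 B | T1 A | b
  A -> T0 T0
  B -> S B | T1 T1
  T0 -> a
  T1 -> b

Fill CYK table bottom-up:
  cell(0,0) a: {T0}  orig:{}
  cell(1,1) b: {S,T1}  orig:{S}
  cell(2,2) b: {S,T1}  orig:{S}
  cell(0,1) ab: ∅
  cell(1,2) bb: {B}
  cell(0,2) abb: {S}

S ∈ T[0,2] ⇒ YES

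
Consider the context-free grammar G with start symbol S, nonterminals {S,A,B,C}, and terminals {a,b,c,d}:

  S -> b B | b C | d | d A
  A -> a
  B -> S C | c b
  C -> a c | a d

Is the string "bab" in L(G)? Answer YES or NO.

CNF form of G:
  S -> T1 B | T1 C | T3 A | d
  A -> a
  B -> S C | T0 T1
  C -> T2 T0 | T2 T3
  T0 -> c
  T1 -> b
  T2 -> a
  T3 -> d

Fill CYK table bottom-up:
  [0..0]={T1}  "b"  orig:{}
  [1..1]={A,T2}  "a"  orig:{A}
  [2..2]={T1}  "b"  orig:{}
  [0..1]=∅  "ba"
  [1..2]=∅  "ab"
  [0..2]=∅  "bab"

S ∉ T[0,2] ⇒ NO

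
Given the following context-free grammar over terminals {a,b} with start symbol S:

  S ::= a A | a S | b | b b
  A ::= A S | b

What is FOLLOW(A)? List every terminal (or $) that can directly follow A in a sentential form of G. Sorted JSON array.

Compute FIRST by fixpoint:
iter 1:
  A via A→b: +{b}
  S via S→a A: +{a}
  S via S→b: +{b}
  FIRST(S)={a,b}  FIRST(A)={b}
iter 2: (stable)
  FIRST(S)={a,b}  FIRST(A)={b}

Compute FOLLOW by fixpoint:
initialize: $ ∈ FOLLOW(S)
round 1:
  A→A S: FOLLOW(A) ⊇ FIRST(S) = {a,b}; new: +{a,b}
  A→A S: FOLLOW(S) ⊇ FOLLOW(A) ⊇ {a,b}; new: +{a,b}
  S→a A: FOLLOW(A) ⊇ FOLLOW(S) ⊇ {$,a,b}; new: +{$}
  FOLLOW(S)={$,a,b}  FOLLOW(A)={$,a,b}
round 2: (stable)
  FOLLOW(S)={$,a,b}  FOLLOW(A)={$,a,b}

FOLLOW(A) = ["$", "a", "b"]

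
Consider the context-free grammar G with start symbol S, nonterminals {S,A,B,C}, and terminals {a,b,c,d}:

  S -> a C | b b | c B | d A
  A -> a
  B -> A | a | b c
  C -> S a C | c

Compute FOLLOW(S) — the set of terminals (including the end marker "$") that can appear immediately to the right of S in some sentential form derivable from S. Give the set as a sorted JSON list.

Compute FIRST by fixpoint:
[1]
  A via A→a: +{a}
  B via B→A: +{a}
  B via B→b c: +{b}
  C via C→c: +{c}
  S via S→a C: +{a}
  S via S→b b: +{b}
  S via S→c B: +{c}
  S via S→d A: +{d}
  FIRST(S)={a,b,c,d}  FIRST(A)={a}  FIRST(B)={a,b}  FIRST(C)={c}
[2]
  C via C→S a C: +{a,b,d}
  FIRST(S)={a,b,c,d}  FIRST(A)={a}  FIRST(B)={a,b}  FIRST(C)={a,b,c,d}
[3] (stable)
  FIRST(S)={a,b,c,d}  FIRST(A)={a}  FIRST(B)={a,b}  FIRST(C)={a,b,c,d}

FOLLOW sets:
FOLLOW(S) := {$}
[1]
  C→S a C: FOLLOW(S) ⊇ FIRST(a) = {a}; new: +{a}
  S→a C: FOLLOW(C) ⊇ FOLLOW(S) ⊇ {$,a}; new: +{$,a}
  S→c B: FOLLOW(B) ⊇ FOLLOW(S) ⊇ {$,a}; new: +{$,a}
  S→d A: FOLLOW(A) ⊇ FOLLOW(S) ⊇ {$,a}; new: +{$,a}
  FOLLOW[S]={$,a}  FOLLOW[A]={$,a}  FOLLOW[B]={$,a}  FOLLOW[C]={$,a}
[2] (stable)
  FOLLOW[S]={$,a}  FOLLOW[A]={$,a}  FOLLOW[B]={$,a}  FOLLOW[C]={$,a}

FOLLOW(S) = ["$", "a"]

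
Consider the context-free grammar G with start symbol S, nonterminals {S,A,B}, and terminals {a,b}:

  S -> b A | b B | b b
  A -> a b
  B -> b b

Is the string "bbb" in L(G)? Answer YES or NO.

Convert to CNF:
  S -> T1 A | T1 B | T1 T1
  A -> T0 T1
  B -> T1 T1
  T0 -> a
  T1 -> b

CYK table (by increasing span):
  [0..0]={T1}  "b"  orig:{}
  [1..1]={T1}  "b"  orig:{}
  [2..2]={T1}  "b"  orig:{}
  [0..1]={B,S}  "bb"
  [1..2]={B,S}  "bb"
  [0..2]={S}  "bbb"

S ∈ T[0,2] ⇒ YES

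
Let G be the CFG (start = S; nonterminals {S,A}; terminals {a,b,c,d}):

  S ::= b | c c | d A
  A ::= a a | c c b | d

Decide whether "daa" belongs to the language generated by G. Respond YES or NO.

Convert to CNF:
  S -> T1 T1 | T3 A | b
  A -> T0 T0 | T1 X4 | d
  T0 -> a
  T1 -> c
  T2 -> b
  T3 -> d
  X4 -> T1 T2

CYK fill:
  [0..0]={A,T3}  "d"  orig:{A}
  [1..1]={T0}  "a"  orig:{}
  [2..2]={T0}  "a"  orig:{}
  [0..1]=∅  "da"
  [1..2]={A}  "aa"
  [0..2]={S}  "daa"

S ∈ T[0,2] ⇒ YES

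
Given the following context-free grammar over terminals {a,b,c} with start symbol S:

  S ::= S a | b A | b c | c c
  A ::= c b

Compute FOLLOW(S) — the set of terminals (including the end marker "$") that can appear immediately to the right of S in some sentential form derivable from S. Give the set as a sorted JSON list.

Compute FIRST by fixpoint:
iter 1:
  A via A→c b: +{c}
  S via S→b A: +{b}
  S via S→c c: +{c}
  FIRST[S]={b,c}  FIRST[A]={c}
iter 2: — fixpoint
  FIRST[S]={b,c}  FIRST[A]={c}

FOLLOW sets:
seed FOLLOW(S) with $
[1]
  S→S a: FOLLOW(S) ⊇ FIRST(a) = {a}; new: +{a}
  S→b A: FOLLOW(A) ⊇ FOLLOW(S) ⊇ {$,a}; new: +{$,a}
  S: {$,a}  A: {$,a}
[2] (no change)
  S: {$,a}  A: {$,a}

FOLLOW(S) = ["$", "a"]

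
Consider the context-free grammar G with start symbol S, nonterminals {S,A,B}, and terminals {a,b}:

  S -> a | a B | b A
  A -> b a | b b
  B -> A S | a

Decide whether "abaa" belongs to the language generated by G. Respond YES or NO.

CNF form of G:
  S -> T0 A | T1 B | a
  A -> T0 T0 | T0 T1
  B -> A S | a
  T0 -> b
  T1 -> a

CYK fill:
  [0..0]={B,S,T1}  "a"  orig:{B,S}
  [1..1]={T0}  "b"  orig:{}
  [2..2]={B,S,T1}  "a"  orig:{B,S}
  [3..3]={B,S,T1}  "a"  orig:{B,S}
  [0..1]=∅  "ab"
  [1..2]={A}  "ba"
  [2..3]={S}  "aa"
  [0..2]=∅  "aba"
  [1..3]={B}  "baa"
  [0..3]={S}  "abaa"

S ∈ T[0,3] ⇒ YES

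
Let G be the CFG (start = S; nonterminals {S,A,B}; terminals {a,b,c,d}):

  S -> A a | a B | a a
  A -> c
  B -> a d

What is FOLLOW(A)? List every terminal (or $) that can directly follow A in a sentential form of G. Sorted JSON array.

FIRST iteration:
pass 1:
  A via A→c: +{c}
  B via B→a d: +{a}
  S via S→A a: +{c}
  S via S→a B: +{a}
  FIRST[S]={a,c}  FIRST[A]={c}  FIRST[B]={a}
pass 2: done
  FIRST[S]={a,c}  FIRST[A]={c}  FIRST[B]={a}

FOLLOW sets:
seed FOLLOW(S) with $
[1]
  S→A a: FOLLOW(A) ⊇ FIRST(a) = {a}; new: +{a}
  S→a B: FOLLOW(B) ⊇ FOLLOW(S) ⊇ {$}; new: +{$}
  S: {$}  A: {a}  B: {$}
[2] (no change)
  S: {$}  A: {a}  B: {$}

FOLLOW(A) = ["a"]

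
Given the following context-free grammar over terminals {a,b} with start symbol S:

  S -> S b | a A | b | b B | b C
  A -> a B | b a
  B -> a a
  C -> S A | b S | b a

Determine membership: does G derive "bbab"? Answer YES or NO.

CNF form of G:
  S -> S T1 | T0 A | T1 B | T1 C | b
  A -> T0 B | T1 T0
  B -> T0 T0
  C -> S A | T1 S | T1 T0
  T0 -> a
  T1 -> b

Fill CYK table bottom-up:
  cell(0,0) b: {S,T1}  orig:{S}
  cell(1,1) b: {S,T1}  orig:{S}
  cell(2,2) a: {T0}  orig:{}
  cell(3,3) b: {S,T1}  orig:{S}
  cell(0,1) bb: {C,S}
  cell(1,2) ba: {A,C}
  cell(2,3) ab: ∅
  cell(0,2) bba: {C,S}
  cell(1,3) bab: ∅
  cell(0,3) bbab: {S}

S ∈ T[0,3] ⇒ YES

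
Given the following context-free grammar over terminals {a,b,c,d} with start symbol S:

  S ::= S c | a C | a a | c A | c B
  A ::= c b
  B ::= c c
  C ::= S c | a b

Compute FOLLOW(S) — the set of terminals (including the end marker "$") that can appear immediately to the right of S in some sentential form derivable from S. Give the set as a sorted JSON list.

FIRST iteration:
pass 1:
  A via A→c b: +{c}
  B via B→c c: +{c}
  C via C→a b: +{a}
  S via S→a C: +{a}
  S via S→c A: +{c}
  FIRST[S]={a,c}  FIRST[A]={c}  FIRST[B]={c}  FIRST[C]={a}
pass 2:
  C via C→S c: +{c}
  FIRST[S]={a,c}  FIRST[A]={c}  FIRST[B]={c}  FIRST[C]={a,c}
pass 3: — fixpoint
  FIRST[S]={a,c}  FIRST[A]={c}  FIRST[B]={c}  FIRST[C]={a,c}

Compute FOLLOW by fixpoint:
initialize: $ ∈ FOLLOW(S)
[1]
  C→S c: FOLLOW(S) ⊇ FIRST(c) = {c}; new: +{c}
  S→a C: FOLLOW(C) ⊇ FOLLOW(S) ⊇ {$,c}; new: +{$,c}
  S→c A: FOLLOW(A) ⊇ FOLLOW(S) ⊇ {$,c}; new: +{$,c}
  S→c B: FOLLOW(B) ⊇ FOLLOW(S) ⊇ {$,c}; new: +{$,c}
  FOLLOW[S]={$,c}  FOLLOW[A]={$,c}  FOLLOW[B]={$,c}  FOLLOW[C]={$,c}
[2] (stable)
  FOLLOW[S]={$,c}  FOLLOW[A]={$,c}  FOLLOW[B]={$,c}  FOLLOW[C]={$,c}

FOLLOW(S) = ["$", "c"]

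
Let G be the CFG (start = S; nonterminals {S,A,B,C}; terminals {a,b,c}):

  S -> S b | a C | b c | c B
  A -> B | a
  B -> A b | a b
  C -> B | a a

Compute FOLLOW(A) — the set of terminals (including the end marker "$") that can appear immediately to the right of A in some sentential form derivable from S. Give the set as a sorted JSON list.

FIRST iteration:
iter 1:
  A via A→a: +{a}
  B via B→A b: +{a}
  C via C→B: +{a}
  S via S→a C: +{a}
  S via S→b c: +{b}
  S via S→c B: +{c}
  S: {a,b,c}  A: {a}  B: {a}  C: {a}
iter 2: done
  S: {a,b,c}  A: {a}  B: {a}  C: {a}

FOLLOW sets:
FOLLOW(S) := {$}
round 1:
  B→A b: FOLLOW(A) ⊇ FIRST(b) = {b}; new: +{b}
  S→S b: FOLLOW(S) ⊇ FIRST(b) = {b}; new: +{b}
  S→a C: FOLLOW(C) ⊇ FOLLOW(S) ⊇ {$,b}; new: +{$,b}
  S→c B: FOLLOW(B) ⊇ FOLLOW(S) ⊇ {$,b}; new: +{$,b}
  S: {$,b}  A: {b}  B: {$,b}  C: {$,b}
round 2: — fixpoint
  S: {$,b}  A: {b}  B: {$,b}  C: {$,b}

FOLLOW(A) = ["b"]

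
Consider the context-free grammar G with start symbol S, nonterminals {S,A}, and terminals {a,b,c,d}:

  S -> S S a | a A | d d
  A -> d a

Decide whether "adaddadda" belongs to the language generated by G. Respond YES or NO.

Convert to CNF:
  S -> S X2 | T0 T0 | T1 A
  A -> T0 T1
  T0 -> d
  T1 -> a
  X2 -> S T1

Fill CYK table bottom-up:
  cell(0,0) a: {T1}  orig:{}
  cell(1,1) d: {T0}  orig:{}
  cell(2,2) a: {T1}  orig:{}
  cell(3,3) d: {T0}  orig:{}
  cell(4,4) d: {T0}  orig:{}
  cell(5,5) a: {T1}  orig:{}
  cell(6,6) d: {T0}  orig:{}
  cell(7,7) d: {T0}  orig:{}
  cell(8,8) a: {T1}  orig:{}
  cell(0,1) ad: ∅
  cell(1,2) da: {A}
  cell(2,3) ad: ∅
  cell(3,4) dd: {S}
  cell(4,5) da: {A}
  cell(5,6) ad: ∅
  cell(6,7) dd: {S}
  cell(7,8) da: {A}
  cell(0,2) ada: {S}
  cell(1,3) dad: ∅
  cell(2,4) add: ∅
  cell(3,5) dda: {X2}  orig:{}
  cell(4,6) dad: ∅
  cell(5,7) add: ∅
  cell(6,8) dda: {X2}  orig:{}
  cell(0,3) adad: ∅
  cell(1,4) dadd: ∅
  cell(2,5) adda: ∅
  cell(3,6) ddad: ∅
  cell(4,7) dadd: ∅
  cell(5,8) adda: ∅
  cell(0,4) adadd: ∅
  cell(1,5) dadda: ∅
  cell(2,6) addad: ∅
  cell(3,7) ddadd: ∅
  cell(4,8) dadda: ∅
  cell(0,5) adadda: {S}
  cell(1,6) daddad: ∅
  cell(2,7) addadd: ∅
  cell(3,8) ddadda: ∅
  cell(0,6) adaddad: ∅
  cell(1,7) daddadd: ∅
  cell(2,8) addadda: ∅
  cell(0,7) adaddadd: ∅
  cell(1,8) daddadda: ∅
  cell(0,8) adaddadda: {S}

S ∈ T[0,8] ⇒ YES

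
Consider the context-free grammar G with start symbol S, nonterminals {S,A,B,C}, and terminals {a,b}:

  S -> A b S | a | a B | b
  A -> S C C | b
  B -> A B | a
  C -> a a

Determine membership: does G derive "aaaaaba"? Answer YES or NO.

Convert to CNF:
  S -> A X3 | T0 B | a | b
  A -> S X2 | b
  B -> A B | a
  C -> T0 T0
  T0 -> a
  T1 -> b
  X2 -> C C
  X3 -> T1 S

Fill CYK table bottom-up:
  cell(0,0) a: {B,S,T0}  orig:{B,S}
  cell(1,1) a: {B,S,T0}  orig:{B,S}
  cell(2,2) a: {B,S,T0}  orig:{B,S}
  cell(3,3) a: {B,S,T0}  orig:{B,S}
  cell(4,4) a: {B,S,T0}  orig:{B,S}
  cell(5,5) b: {A,S,T1}  orig:{A,S}
  cell(6,6) a: {B,S,T0}  orig:{B,S}
  cell(0,1) aa: {C,S}
  cell(1,2) aa: {C,S}
  cell(2,3) aa: {C,S}
  cell(3,4) aa: {C,S}
  cell(4,5) ab: ∅
  cell(5,6) ba: {B,X3}  orig:{B}
  cell(0,2) aaa: ∅
  cell(1,3) aaa: ∅
  cell(2,4) aaa: ∅
  cell(3,5) aab: ∅
  cell(4,6) aba: {S}
  cell(0,3) aaaa: {X2}  orig:{}
  cell(1,4) aaaa: {X2}  orig:{}
  cell(2,5) aaab: ∅
  cell(3,6) aaba: ∅
  cell(0,4) aaaaa: {A}
  cell(1,5) aaaab: ∅
  cell(2,6) aaaba: ∅
  cell(0,5) aaaaab: ∅
  cell(1,6) aaaaba: ∅
  cell(0,6) aaaaaba: {B,S}

S ∈ T[0,6] ⇒ YES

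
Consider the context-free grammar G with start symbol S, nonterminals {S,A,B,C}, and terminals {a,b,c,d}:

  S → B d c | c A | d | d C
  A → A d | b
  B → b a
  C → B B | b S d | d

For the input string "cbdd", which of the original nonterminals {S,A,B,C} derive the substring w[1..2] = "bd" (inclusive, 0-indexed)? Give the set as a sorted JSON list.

CNF form of G:
  S -> B X5 | T0 C | T3 A | d
  A -> A T0 | b
  B -> T1 T2
  C -> B B | T1 X4 | d
  T0 -> d
  T1 -> b
  T2 -> a
  T3 -> c
  X4 -> S T0
  X5 -> T0 T3

CYK fill, restricted to cells inside w[1..2]:
  [1..1]={A,T1}  "b"  orig:{A}
  [2..2]={C,S,T0}  "d"  orig:{C,S}
  [1..2]={A}  "bd"

Original NTs in T[1,2] deriving "bd": ["A"]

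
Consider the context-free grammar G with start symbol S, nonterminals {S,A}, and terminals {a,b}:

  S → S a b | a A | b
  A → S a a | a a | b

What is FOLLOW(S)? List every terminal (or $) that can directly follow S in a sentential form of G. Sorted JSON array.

FIRST iteration:
pass 1:
  A via A→a a: +{a}
  A via A→b: +{b}
  S via S→a A: +{a}
  S via S→b: +{b}
  FIRST[S]={a,b}  FIRST[A]={a,b}
pass 2: (stable)
  FIRST[S]={a,b}  FIRST[A]={a,b}

FOLLOW sets:
initialize: $ ∈ FOLLOW(S)
iter 1:
  A→S a a: FOLLOW(S) ⊇ FIRST(a) = {a}; new: +{a}
  S→a A: FOLLOW(A) ⊇ FOLLOW(S) ⊇ {$,a}; new: +{$,a}
  FOLLOW[S]={$,a}  FOLLOW[A]={$,a}
iter 2: (stable)
  FOLLOW[S]={$,a}  FOLLOW[A]={$,a}

FOLLOW(S) = ["$", "a"]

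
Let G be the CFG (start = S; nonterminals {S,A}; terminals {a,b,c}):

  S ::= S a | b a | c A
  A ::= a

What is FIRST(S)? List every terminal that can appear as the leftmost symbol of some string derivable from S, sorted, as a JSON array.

FIRST sets, iterate to fixpoint:
iter 1:
  A via A→a: +{a}
  S via S→b a: +{b}
  S via S→c A: +{c}
  FIRST[S]={b,c}  FIRST[A]={a}
iter 2: (no change)
  FIRST[S]={b,c}  FIRST[A]={a}

FIRST(S) = ["b", "c"]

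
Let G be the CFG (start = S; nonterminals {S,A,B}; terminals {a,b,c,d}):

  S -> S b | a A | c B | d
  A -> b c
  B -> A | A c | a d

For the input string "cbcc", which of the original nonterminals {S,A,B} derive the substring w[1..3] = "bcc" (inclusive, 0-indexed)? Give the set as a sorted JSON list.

Convert to CNF:
  S -> S T0 | T1 B | T2 A | d
  A -> T0 T1
  B -> A T1 | T0 T1 | T2 T3
  T0 -> b
  T1 -> c
  T2 -> a
  T3 -> d

Fill CYK table bottom-up — only the sub-triangle for w[1..3]:
  cell(1,1) b: {T0}  orig:{}
  cell(2,2) c: {T1}  orig:{}
  cell(3,3) c: {T1}  orig:{}
  cell(1,2) bc: {A,B}
  cell(2,3) cc: ∅
  cell(1,3) bcc: {B}

Original NTs in T[1,3] deriving "bcc": ["B"]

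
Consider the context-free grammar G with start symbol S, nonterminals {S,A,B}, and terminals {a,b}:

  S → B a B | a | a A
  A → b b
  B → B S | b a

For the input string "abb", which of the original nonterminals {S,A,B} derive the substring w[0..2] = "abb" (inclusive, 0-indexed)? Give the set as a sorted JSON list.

CNF form of G:
  S -> B X2 | T1 A | a
  A -> T0 T0
  B -> B S | T0 T1
  T0 -> b
  T1 -> a
  X2 -> T1 B

CYK table (by increasing span), restricted to cells inside w[0..2]:
  [0..0]={S,T1}  "a"  orig:{S}
  [1..1]={T0}  "b"  orig:{}
  [2..2]={T0}  "b"  orig:{}
  [0..1]=∅  "ab"
  [1..2]={A}  "bb"
  [0..2]={S}  "abb"

Original NTs in T[0,2] deriving "abb": ["S"]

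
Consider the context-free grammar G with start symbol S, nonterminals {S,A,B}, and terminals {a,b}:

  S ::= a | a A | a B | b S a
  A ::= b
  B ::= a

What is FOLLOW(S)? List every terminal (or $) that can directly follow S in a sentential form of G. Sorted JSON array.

Compute FIRST by fixpoint:
[1]
  A via A→b: +{b}
  B via B→a: +{a}
  S via S→a: +{a}
  S via S→b S a: +{b}
  S: {a,b}  A: {b}  B: {a}
[2] (stable)
  S: {a,b}  A: {b}  B: {a}

Compute FOLLOW by fixpoint:
seed FOLLOW(S) with $
pass 1:
  S→a A: FOLLOW(A) ⊇ FOLLOW(S) ⊇ {$}; new: +{$}
  S→a B: FOLLOW(B) ⊇ FOLLOW(S) ⊇ {$}; new: +{$}
  S→b S a: FOLLOW(S) ⊇ FIRST(a) = {a}; new: +{a}
  FOLLOW(S)={$,a}  FOLLOW(A)={$}  FOLLOW(B)={$}
pass 2:
  S→a A: FOLLOW(A) ⊇ FOLLOW(S) ⊇ {$,a}; new: +{a}
  S→a B: FOLLOW(B) ⊇ FOLLOW(S) ⊇ {$,a}; new: +{a}
  FOLLOW(S)={$,a}  FOLLOW(A)={$,a}  FOLLOW(B)={$,a}
pass 3: done
  FOLLOW(S)={$,a}  FOLLOW(A)={$,a}  FOLLOW(B)={$,a}

FOLLOW(S) = ["$", "a"]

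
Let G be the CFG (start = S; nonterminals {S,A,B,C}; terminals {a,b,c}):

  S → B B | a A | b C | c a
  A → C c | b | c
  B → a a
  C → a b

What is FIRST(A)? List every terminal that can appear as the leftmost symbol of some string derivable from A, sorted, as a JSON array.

FIRST sets, iterate to fixpoint:
round 1:
  A via A→b: +{b}
  A via A→c: +{c}
  B via B→a a: +{a}
  C via C→a b: +{a}
  S via S→B B: +{a}
  S via S→b C: +{b}
  S via S→c a: +{c}
  FIRST(S)={a,b,c}  FIRST(A)={b,c}  FIRST(B)={a}  FIRST(C)={a}
round 2:
  A via A→C c: +{a}
  FIRST(S)={a,b,c}  FIRST(A)={a,b,c}  FIRST(B)={a}  FIRST(C)={a}
round 3: (no change)
  FIRST(S)={a,b,c}  FIRST(A)={a,b,c}  FIRST(B)={a}  FIRST(C)={a}

FIRST(A) = ["a", "b", "c"]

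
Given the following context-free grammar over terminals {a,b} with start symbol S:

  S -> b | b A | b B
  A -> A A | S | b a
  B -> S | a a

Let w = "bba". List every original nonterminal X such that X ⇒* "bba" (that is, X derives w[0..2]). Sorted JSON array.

Convert to CNF:
  S -> T0 A | T0 B | b
  A -> A A | T0 A | T0 B | T0 T1 | b
  B -> T0 A | T0 B | T1 T1 | b
  T0 -> b
  T1 -> a

CYK fill (cells [i..j] with 0 ≤ i ≤ j ≤ 2 only):
  T[0,0] 'b' = {A,B,S,T0}  orig:{A,B,S}
  T[1,1] 'b' = {A,B,S,T0}  orig:{A,B,S}
  T[2,2] 'a' = {T1}  orig:{}
  T[0,1] 'bb' = {A,B,S}
  T[1,2] 'ba' = {A}
  T[0,2] 'bba' = {A,B,S}

Original NTs in T[0,2] deriving "bba": ["A", "B", "S"]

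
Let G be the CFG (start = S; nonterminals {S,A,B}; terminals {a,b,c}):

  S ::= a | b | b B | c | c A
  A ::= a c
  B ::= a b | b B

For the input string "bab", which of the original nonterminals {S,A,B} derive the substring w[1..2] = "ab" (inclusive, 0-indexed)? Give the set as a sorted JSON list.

Convert to CNF:
  S -> T1 A | T2 B | a | b | c
  A -> T0 T1
  B -> T0 T2 | T2 B
  T0 -> a
  T1 -> c
  T2 -> b

Fill CYK table bottom-up (cells [i..j] with 1 ≤ i ≤ j ≤ 2 only):
  T[1,1] 'a' = {S,T0}  orig:{S}
  T[2,2] 'b' = {S,T2}  orig:{S}
  T[1,2] 'ab' = {B}

Original NTs in T[1,2] deriving "ab": ["B"]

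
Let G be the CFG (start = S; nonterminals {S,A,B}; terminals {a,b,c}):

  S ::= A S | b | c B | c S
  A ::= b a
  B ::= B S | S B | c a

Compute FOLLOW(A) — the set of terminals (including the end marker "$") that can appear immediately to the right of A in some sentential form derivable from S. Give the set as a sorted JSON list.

FIRST iteration:
[1]
  A via A→b a: +{b}
  B via B→c a: +{c}
  S via S→A S: +{b}
  S via S→c B: +{c}
  FIRST[S]={b,c}  FIRST[A]={b}  FIRST[B]={c}
[2]
  B via B→S B: +{b}
  FIRST[S]={b,c}  FIRST[A]={b}  FIRST[B]={b,c}
[3] done
  FIRST[S]={b,c}  FIRST[A]={b}  FIRST[B]={b,c}

Compute FOLLOW by fixpoint:
seed FOLLOW(S) with $
[1]
  B→B S: FOLLOW(B) ⊇ FIRST(S) = {b,c}; new: +{b,c}
  B→B S: FOLLOW(S) ⊇ FOLLOW(B) ⊇ {b,c}; new: +{b,c}
  S→A S: FOLLOW(A) ⊇ FIRST(S) = {b,c}; new: +{b,c}
  S→c B: FOLLOW(B) ⊇ FOLLOW(S) ⊇ {$,b,c}; new: +{$}
  S: {$,b,c}  A: {b,c}  B: {$,b,c}
[2] (no change)
  S: {$,b,c}  A: {b,c}  B: {$,b,c}

FOLLOW(A) = ["b", "c"]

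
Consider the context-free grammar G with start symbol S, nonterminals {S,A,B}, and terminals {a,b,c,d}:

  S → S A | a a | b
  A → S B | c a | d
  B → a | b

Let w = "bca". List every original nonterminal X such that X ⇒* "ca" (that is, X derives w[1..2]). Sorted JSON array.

Convert to CNF:
  S -> S A | T1 T1 | b
  A -> S B | T0 T1 | d
  B -> a | b
  T0 -> c
  T1 -> a

CYK table (by increasing span) (cells [i..j] with 1 ≤ i ≤ j ≤ 2 only):
  [1..1]={T0}  "c"  orig:{}
  [2..2]={B,T1}  "a"  orig:{B}
  [1..2]={A}  "ca"

Original NTs in T[1,2] deriving "ca": ["A"]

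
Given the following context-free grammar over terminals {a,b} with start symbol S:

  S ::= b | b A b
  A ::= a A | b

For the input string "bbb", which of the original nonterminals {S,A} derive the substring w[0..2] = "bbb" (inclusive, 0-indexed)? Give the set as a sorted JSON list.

CNF form of G:
  S -> T1 X2 | b
  A -> T0 A | b
  T0 -> a
  T1 -> b
  X2 -> A T1

CYK table (by increasing span) — only the sub-triangle for w[0..2]:
  T[0,0] 'b' = {A,S,T1}  orig:{A,S}
  T[1,1] 'b' = {A,S,T1}  orig:{A,S}
  T[2,2] 'b' = {A,S,T1}  orig:{A,S}
  T[0,1] 'bb' = {X2}  orig:{}
  T[1,2] 'bb' = {X2}  orig:{}
  T[0,2] 'bbb' = {S}

Original NTs in T[0,2] deriving "bbb": ["S"]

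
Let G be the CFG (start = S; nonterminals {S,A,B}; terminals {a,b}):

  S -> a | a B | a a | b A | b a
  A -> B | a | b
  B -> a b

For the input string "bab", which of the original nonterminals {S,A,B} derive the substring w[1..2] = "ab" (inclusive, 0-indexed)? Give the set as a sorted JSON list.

CNF form of G:
  S -> T0 B | T0 T0 | T1 A | T1 T0 | a
  A -> T0 T1 | a | b
  B -> T0 T1
  T0 -> a
  T1 -> b

Fill CYK table bottom-up — only the sub-triangle for w[1..2]:
  [1..1]={A,S,T0}  "a"  orig:{A,S}
  [2..2]={A,T1}  "b"  orig:{A}
  [1..2]={A,B}  "ab"

Original NTs in T[1,2] deriving "ab": ["A", "B"]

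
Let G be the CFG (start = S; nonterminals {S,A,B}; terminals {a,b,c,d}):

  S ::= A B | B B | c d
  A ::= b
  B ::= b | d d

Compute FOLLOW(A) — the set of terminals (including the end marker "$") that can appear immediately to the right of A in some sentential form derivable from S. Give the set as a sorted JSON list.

FIRST sets, iterate to fixpoint:
pass 1:
  A via A→b: +{b}
  B via B→b: +{b}
  B via B→d d: +{d}
  S via S→A B: +{b}
  S via S→B B: +{d}
  S via S→c d: +{c}
  S: {b,c,d}  A: {b}  B: {b,d}
pass 2: — fixpoint
  S: {b,c,d}  A: {b}  B: {b,d}

FOLLOW iteration:
FOLLOW(S) := {$}
iter 1:
  S→A B: FOLLOW(A) ⊇ FIRST(B) = {b,d}; new: +{b,d}
  S→A B: FOLLOW(B) ⊇ FOLLOW(S) ⊇ {$}; new: +{$}
  S→B B: FOLLOW(B) ⊇ FIRST(B) = {b,d}; new: +{b,d}
  FOLLOW(S)={$}  FOLLOW(A)={b,d}  FOLLOW(B)={$,b,d}
iter 2: — fixpoint
  FOLLOW(S)={$}  FOLLOW(A)={b,d}  FOLLOW(B)={$,b,d}

FOLLOW(A) = ["b", "d"]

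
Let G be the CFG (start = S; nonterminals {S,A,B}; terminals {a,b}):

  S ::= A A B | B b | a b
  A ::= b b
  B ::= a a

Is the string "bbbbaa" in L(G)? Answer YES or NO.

Convert to CNF:
  S -> A X2 | B T0 | T1 T0
  A -> T0 T0
  B -> T1 T1
  T0 -> b
  T1 -> a
  X2 -> A B

CYK fill:
  cell(0,0) b: {T0}  orig:{}
  cell(1,1) b: {T0}  orig:{}
  cell(2,2) b: {T0}  orig:{}
  cell(3,3) b: {T0}  orig:{}
  cell(4,4) a: {T1}  orig:{}
  cell(5,5) a: {T1}  orig:{}
  cell(0,1) bb: {A}
  cell(1,2) bb: {A}
  cell(2,3) bb: {A}
  cell(3,4) ba: ∅
  cell(4,5) aa: {B}
  cell(0,2) bbb: ∅
  cell(1,3) bbb: ∅
  cell(2,4) bba: ∅
  cell(3,5) baa: ∅
  cell(0,3) bbbb: ∅
  cell(1,4) bbba: ∅
  cell(2,5) bbaa: {X2}  orig:{}
  cell(0,4) bbbba: ∅
  cell(1,5) bbbaa: ∅
  cell(0,5) bbbbaa: {S}

S ∈ T[0,5] ⇒ YES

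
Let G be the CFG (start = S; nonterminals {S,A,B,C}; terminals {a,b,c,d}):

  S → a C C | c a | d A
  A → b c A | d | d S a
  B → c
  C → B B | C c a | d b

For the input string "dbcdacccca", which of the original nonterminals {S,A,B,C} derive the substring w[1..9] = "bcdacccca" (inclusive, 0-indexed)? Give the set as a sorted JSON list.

Convert to CNF:
  S -> T1 T3 | T2 A | T3 X7
  A -> T0 X4 | T2 X5 | d
  B -> c
  C -> B B | C X6 | T2 T0
  T0 -> b
  T1 -> c
  T2 -> d
  T3 -> a
  X4 -> T1 A
  X5 -> S T3
  X6 -> T1 T3
  X7 -> C C

CYK fill — only the sub-triangle for w[1..9]:
  cell(1,1) b: {T0}  orig:{}
  cell(2,2) c: {B,T1}  orig:{B}
  cell(3,3) d: {A,T2}  orig:{A}
  cell(4,4) a: {T3}  orig:{}
  cell(5,5) c: {B,T1}  orig:{B}
  cell(6,6) c: {B,T1}  orig:{B}
  cell(7,7) c: {B,T1}  orig:{B}
  cell(8,8) c: {B,T1}  orig:{B}
  cell(9,9) a: {T3}  orig:{}
  cell(1,2) bc: ∅
  cell(2,3) cd: {X4}  orig:{}
  cell(3,4) da: ∅
  cell(4,5) ac: ∅
  cell(5,6) cc: {C}
  cell(6,7) cc: {C}
  cell(7,8) cc: {C}
  cell(8,9) ca: {S,X6}  orig:{S}
  cell(1,3) bcd: {A}
  cell(2,4) cda: ∅
  cell(3,5) dac: ∅
  cell(4,6) acc: ∅
  cell(5,7) ccc: ∅
  cell(6,8) ccc: ∅
  cell(7,9) cca: ∅
  cell(1,4) bcda: ∅
  cell(2,5) cdac: ∅
  cell(3,6) dacc: ∅
  cell(4,7) accc: ∅
  cell(5,8) cccc: {X7}  orig:{}
  cell(6,9) ccca: {C}
  cell(1,5) bcdac: ∅
  cell(2,6) cdacc: ∅
  cell(3,7) daccc: ∅
  cell(4,8) acccc: {S}
  cell(5,9) cccca: ∅
  cell(1,6) bcdacc: ∅
  cell(2,7) cdaccc: ∅
  cell(3,8) dacccc: ∅
  cell(4,9) acccca: {X5}  orig:{}
  cell(1,7) bcdaccc: ∅
  cell(2,8) cdacccc: ∅
  cell(3,9) dacccca: {A}
  cell(1,8) bcdacccc: ∅
  cell(2,9) cdacccca: {X4}  orig:{}
  cell(1,9) bcdacccca: {A}

Original NTs in T[1,9] deriving "bcdacccca": ["A"]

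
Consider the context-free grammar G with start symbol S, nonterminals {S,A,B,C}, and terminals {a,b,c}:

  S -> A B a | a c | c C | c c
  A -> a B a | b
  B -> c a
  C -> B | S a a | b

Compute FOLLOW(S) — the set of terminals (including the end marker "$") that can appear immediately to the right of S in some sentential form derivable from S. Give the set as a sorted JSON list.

FIRST sets, iterate to fixpoint:
round 1:
  A via A→a B a: +{a}
  A via A→b: +{b}
  B via B→c a: +{c}
  C via C→B: +{c}
  C via C→b: +{b}
  S via S→A B a: +{a,b}
  S via S→c C: +{c}
  FIRST(S)={a,b,c}  FIRST(A)={a,b}  FIRST(B)={c}  FIRST(C)={b,c}
round 2:
  C via C→S a a: +{a}
  FIRST(S)={a,b,c}  FIRST(A)={a,b}  FIRST(B)={c}  FIRST(C)={a,b,c}
round 3: — fixpoint
  FIRST(S)={a,b,c}  FIRST(A)={a,b}  FIRST(B)={c}  FIRST(C)={a,b,c}

FOLLOW iteration:
initialize: $ ∈ FOLLOW(S)
[1]
  A→a B a: FOLLOW(B) ⊇ FIRST(a) = {a}; new: +{a}
  C→S a a: FOLLOW(S) ⊇ FIRST(a) = {a}; new: +{a}
  S→A B a: FOLLOW(A) ⊇ FIRST(B) = {c}; new: +{c}
  S→c C: FOLLOW(C) ⊇ FOLLOW(S) ⊇ {$,a}; new: +{$,a}
  FOLLOW(S)={$,a}  FOLLOW(A)={c}  FOLLOW(B)={a}  FOLLOW(C)={$,a}
[2]
  C→B: FOLLOW(B) ⊇ FOLLOW(C) ⊇ {$,a}; new: +{$}
  FOLLOW(S)={$,a}  FOLLOW(A)={c}  FOLLOW(B)={$,a}  FOLLOW(C)={$,a}
[3] (stable)
  FOLLOW(S)={$,a}  FOLLOW(A)={c}  FOLLOW(B)={$,a}  FOLLOW(C)={$,a}

FOLLOW(S) = ["$", "a"]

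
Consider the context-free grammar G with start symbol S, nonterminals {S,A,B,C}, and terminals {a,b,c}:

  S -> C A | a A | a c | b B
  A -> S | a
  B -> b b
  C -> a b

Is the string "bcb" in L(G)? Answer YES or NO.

Convert to CNF:
  S -> C A | T0 A | T0 T1 | T2 B
  A -> C A | T0 A | T0 T1 | T2 B | a
  B -> T2 T2
  C -> T0 T2
  T0 -> a
  T1 -> c
  T2 -> b

CYK table (by increasing span):
  T[0,0] 'b' = {T2}  orig:{}
  T[1,1] 'c' = {T1}  orig:{}
  T[2,2] 'b' = {T2}  orig:{}
  T[0,1] 'bc' = ∅
  T[1,2] 'cb' = ∅
  T[0,2] 'bcb' = ∅

S ∉ T[0,2] ⇒ NO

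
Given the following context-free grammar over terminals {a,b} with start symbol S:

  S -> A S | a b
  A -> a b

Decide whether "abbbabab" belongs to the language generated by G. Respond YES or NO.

CNF form of G:
  S -> A S | T0 T1
  A -> T0 T1
  T0 -> a
  T1 -> b

CYK table (by increasing span):
  [0..0]={T0}  "a"  orig:{}
  [1..1]={T1}  "b"  orig:{}
  [2..2]={T1}  "b"  orig:{}
  [3..3]={T1}  "b"  orig:{}
  [4..4]={T0}  "a"  orig:{}
  [5..5]={T1}  "b"  orig:{}
  [6..6]={T0}  "a"  orig:{}
  [7..7]={T1}  "b"  orig:{}
  [0..1]={A,S}  "ab"
  [1..2]=∅  "bb"
  [2..3]=∅  "bb"
  [3..4]=∅  "ba"
  [4..5]={A,S}  "ab"
  [5..6]=∅  "ba"
  [6..7]={A,S}  "ab"
  [0..2]=∅  "abb"
  [1..3]=∅  "bbb"
  [2..4]=∅  "bba"
  [3..5]=∅  "bab"
  [4..6]=∅  "aba"
  [5..7]=∅  "bab"
  [0..3]=∅  "abbb"
  [1..4]=∅  "bbba"
  [2..5]=∅  "bbab"
  [3..6]=∅  "baba"
  [4..7]={S}  "abab"
  [0..4]=∅  "abbba"
  [1..5]=∅  "bbbab"
  [2..6]=∅  "bbaba"
  [3..7]=∅  "babab"
  [0..5]=∅  "abbbab"
  [1..6]=∅  "bbbaba"
  [2..7]=∅  "bbabab"
  [0..6]=∅  "abbbaba"
  [1..7]=∅  "bbbabab"
  [0..7]=∅  "abbbabab"

S ∉ T[0,7] ⇒ NO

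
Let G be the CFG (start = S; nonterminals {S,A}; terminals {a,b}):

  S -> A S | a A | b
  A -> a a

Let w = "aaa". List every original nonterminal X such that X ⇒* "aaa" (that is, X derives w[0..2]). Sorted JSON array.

Convert to CNF:
  S -> A S | T0 A | b
  A -> T0 T0
  T0 -> a

CYK fill, restricted to cells inside w[0..2]:
  cell(0,0) a: {T0}  orig:{}
  cell(1,1) a: {T0}  orig:{}
  cell(2,2) a: {T0}  orig:{}
  cell(0,1) aa: {A}
  cell(1,2) aa: {A}
  cell(0,2) aaa: {S}

Original NTs in T[0,2] deriving "aaa": ["S"]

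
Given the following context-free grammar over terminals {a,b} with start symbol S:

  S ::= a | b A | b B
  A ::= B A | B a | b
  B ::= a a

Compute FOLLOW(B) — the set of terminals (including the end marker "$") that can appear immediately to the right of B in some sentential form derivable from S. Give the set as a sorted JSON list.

FIRST iteration:
round 1:
  A via A→b: +{b}
  B via B→a a: +{a}
  S via S→a: +{a}
  S via S→b A: +{b}
  FIRST(S)={a,b}  FIRST(A)={b}  FIRST(B)={a}
round 2:
  A via A→B A: +{a}
  FIRST(S)={a,b}  FIRST(A)={a,b}  FIRST(B)={a}
round 3: done
  FIRST(S)={a,b}  FIRST(A)={a,b}  FIRST(B)={a}

Compute FOLLOW by fixpoint:
seed FOLLOW(S) with $
iter 1:
  A→B A: FOLLOW(B) ⊇ FIRST(A) = {a,b}; new: +{a,b}
  S→b A: FOLLOW(A) ⊇ FOLLOW(S) ⊇ {$}; new: +{$}
  S→b B: FOLLOW(B) ⊇ FOLLOW(S) ⊇ {$}; new: +{$}
  FOLLOW[S]={$}  FOLLOW[A]={$}  FOLLOW[B]={$,a,b}
iter 2: — fixpoint
  FOLLOW[S]={$}  FOLLOW[A]={$}  FOLLOW[B]={$,a,b}

FOLLOW(B) = ["$", "a", "b"]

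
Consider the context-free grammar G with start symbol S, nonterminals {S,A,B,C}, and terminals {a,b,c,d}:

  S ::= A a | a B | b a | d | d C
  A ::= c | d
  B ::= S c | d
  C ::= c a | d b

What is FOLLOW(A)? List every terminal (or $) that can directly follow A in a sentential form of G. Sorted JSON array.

FIRST iteration:
[1]
  A via A→c: +{c}
  A via A→d: +{d}
  B via B→d: +{d}
  C via C→c a: +{c}
  C via C→d b: +{d}
  S via S→A a: +{c,d}
  S via S→a B: +{a}
  S via S→b a: +{b}
  FIRST(S)={a,b,c,d}  FIRST(A)={c,d}  FIRST(B)={d}  FIRST(C)={c,d}
[2]
  B via B→S c: +{a,b,c}
  FIRST(S)={a,b,c,d}  FIRST(A)={c,d}  FIRST(B)={a,b,c,d}  FIRST(C)={c,d}
[3] (stable)
  FIRST(S)={a,b,c,d}  FIRST(A)={c,d}  FIRST(B)={a,b,c,d}  FIRST(C)={c,d}

Compute FOLLOW by fixpoint:
seed FOLLOW(S) with $
[1]
  B→S c: FOLLOW(S) ⊇ FIRST(c) = {c}; new: +{c}
  S→A a: FOLLOW(A) ⊇ FIRST(a) = {a}; new: +{a}
  S→a B: FOLLOW(B) ⊇ FOLLOW(S) ⊇ {$,c}; new: +{$,c}
  S→d C: FOLLOW(C) ⊇ FOLLOW(S) ⊇ {$,c}; new: +{$,c}
  S: {$,c}  A: {a}  B: {$,c}  C: {$,c}
[2] (stable)
  S: {$,c}  A: {a}  B: {$,c}  C: {$,c}

FOLLOW(A) = ["a"]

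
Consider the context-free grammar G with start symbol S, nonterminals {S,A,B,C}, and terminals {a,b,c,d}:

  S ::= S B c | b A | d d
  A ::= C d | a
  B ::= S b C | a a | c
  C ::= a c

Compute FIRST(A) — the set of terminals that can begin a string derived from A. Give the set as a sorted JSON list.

FIRST sets, iterate to fixpoint:
[1]
  A via A→a: +{a}
  B via B→a a: +{a}
  B via B→c: +{c}
  C via C→a c: +{a}
  S via S→b A: +{b}
  S via S→d d: +{d}
  FIRST[S]={b,d}  FIRST[A]={a}  FIRST[B]={a,c}  FIRST[C]={a}
[2]
  B via B→S b C: +{b,d}
  FIRST[S]={b,d}  FIRST[A]={a}  FIRST[B]={a,b,c,d}  FIRST[C]={a}
[3] (stable)
  FIRST[S]={b,d}  FIRST[A]={a}  FIRST[B]={a,b,c,d}  FIRST[C]={a}

FIRST(A) = ["a"]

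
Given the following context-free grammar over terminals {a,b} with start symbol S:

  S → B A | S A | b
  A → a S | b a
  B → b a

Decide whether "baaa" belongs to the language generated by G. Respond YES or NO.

Convert to CNF:
  S -> B A | S A | b
  A -> T0 S | T1 T0
  B -> T1 T0
  T0 -> a
  T1 -> b

CYK table (by increasing span):
  cell(0,0) b: {S,T1}  orig:{S}
  cell(1,1) a: {T0}  orig:{}
  cell(2,2) a: {T0}  orig:{}
  cell(3,3) a: {T0}  orig:{}
  cell(0,1) ba: {A,B}
  cell(1,2) aa: ∅
  cell(2,3) aa: ∅
  cell(0,2) baa: ∅
  cell(1,3) aaa: ∅
  cell(0,3) baaa: ∅

S ∉ T[0,3] ⇒ NO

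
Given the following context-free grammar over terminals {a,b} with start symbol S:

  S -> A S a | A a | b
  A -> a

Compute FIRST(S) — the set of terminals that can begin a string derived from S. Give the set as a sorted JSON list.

FIRST iteration:
iter 1:
  A via A→a: +{a}
  S via S→A S a: +{a}
  S via S→b: +{b}
  S: {a,b}  A: {a}
iter 2: — fixpoint
  S: {a,b}  A: {a}

FIRST(S) = ["a", "b"]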